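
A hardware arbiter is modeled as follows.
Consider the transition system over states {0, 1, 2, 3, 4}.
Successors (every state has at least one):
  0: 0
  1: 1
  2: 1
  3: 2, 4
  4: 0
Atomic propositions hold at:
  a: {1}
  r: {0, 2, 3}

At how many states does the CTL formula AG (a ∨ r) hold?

Sat(a ∨ r) = {0, 1, 2, 3}
AG (a ∨ r): greatest fixpoint, start Z0 = {0, 1, 2, 3}, keep only states in Sat with every successor in Z. Z1 = {0, 1, 2}; fixed.
Sat(AG (a ∨ r)) = {0, 1, 2}
|Sat(AG (a ∨ r))| = |{0, 1, 2}| = 3.

3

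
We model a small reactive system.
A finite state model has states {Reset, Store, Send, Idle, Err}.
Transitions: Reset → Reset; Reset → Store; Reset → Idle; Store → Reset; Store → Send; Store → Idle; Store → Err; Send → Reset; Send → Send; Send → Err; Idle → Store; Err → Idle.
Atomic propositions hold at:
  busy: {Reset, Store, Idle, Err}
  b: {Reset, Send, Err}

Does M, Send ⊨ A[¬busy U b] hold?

Sat(¬busy) = {Send}
A[¬busy U b]: least fixpoint, start Z0 = Sat(b) = {Reset, Send, Err}, add states in Sat(¬busy) with every successor in Z. Already a fixed point.
Sat(A[¬busy U b]) = {Reset, Send, Err}
Send ∈ Sat(A[¬busy U b]) = {Reset, Send, Err}, so the formula holds at Send.

Yes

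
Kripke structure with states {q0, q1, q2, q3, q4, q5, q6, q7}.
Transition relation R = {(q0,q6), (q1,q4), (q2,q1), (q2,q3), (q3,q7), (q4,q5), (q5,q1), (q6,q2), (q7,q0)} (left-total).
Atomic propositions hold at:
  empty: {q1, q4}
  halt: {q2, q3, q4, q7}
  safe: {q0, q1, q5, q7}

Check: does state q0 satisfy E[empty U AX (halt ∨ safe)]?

Sat(halt ∨ safe) = {q0, q1, q2, q3, q4, q5, q7}
Sat(AX (halt ∨ safe)) = {s : every successor in {q0, q1, q2, q3, q4, q5, q7}} = {q1, q2, q3, q4, q5, q6, q7}
E[empty U AX (halt ∨ safe)]: least fixpoint, start Z0 = Sat(AX (halt ∨ safe)) = {q1, q2, q3, q4, q5, q6, q7}, add states in Sat(empty) with some successor in Z. Already a fixed point.
Sat(E[empty U AX (halt ∨ safe)]) = {q1, q2, q3, q4, q5, q6, q7}
q0 ∉ Sat(E[empty U AX (halt ∨ safe)]) = {q1, q2, q3, q4, q5, q6, q7}, so the formula does not hold at q0.

No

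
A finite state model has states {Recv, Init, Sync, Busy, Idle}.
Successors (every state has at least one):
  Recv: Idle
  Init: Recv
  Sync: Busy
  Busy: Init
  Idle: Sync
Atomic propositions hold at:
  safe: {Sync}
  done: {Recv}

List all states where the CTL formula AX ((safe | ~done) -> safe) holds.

{Init, Idle}

Sat(~done) = {Init, Sync, Busy, Idle}
Sat(safe | ~done) = {Init, Sync, Busy, Idle}
Sat((safe | ~done) -> safe) = {Recv, Sync}
Sat(AX ((safe | ~done) -> safe)) = {s : every successor in {Recv, Sync}} = {Init, Idle}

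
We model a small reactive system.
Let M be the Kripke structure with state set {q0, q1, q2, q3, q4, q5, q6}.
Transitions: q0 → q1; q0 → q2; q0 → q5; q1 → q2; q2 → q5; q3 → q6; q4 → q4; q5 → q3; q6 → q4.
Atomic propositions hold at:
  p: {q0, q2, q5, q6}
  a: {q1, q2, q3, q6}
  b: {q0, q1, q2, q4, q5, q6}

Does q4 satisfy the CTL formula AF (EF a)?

EF a: least fixpoint, start Z0 = {q1, q2, q3, q6}, add states with some successor in Z. Z1 = {q0, q1, q2, q3, q5, q6}; fixed.
Sat(EF a) = {q0, q1, q2, q3, q5, q6}
AF (EF a): least fixpoint, start Z0 = {q0, q1, q2, q3, q5, q6}, add states with every successor in Z. Already a fixed point.
Sat(AF (EF a)) = {q0, q1, q2, q3, q5, q6}
q4 ∉ Sat(AF (EF a)) = {q0, q1, q2, q3, q5, q6}, so the formula does not hold at q4.

No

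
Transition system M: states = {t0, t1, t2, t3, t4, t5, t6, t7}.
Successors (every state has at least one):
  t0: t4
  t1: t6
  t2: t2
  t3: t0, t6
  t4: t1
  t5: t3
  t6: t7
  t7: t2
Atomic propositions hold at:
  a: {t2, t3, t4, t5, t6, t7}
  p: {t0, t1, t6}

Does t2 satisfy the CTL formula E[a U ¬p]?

Yes

Sat(¬p) = {t2, t3, t4, t5, t7}
E[a U ¬p]: least fixpoint, start Z0 = Sat(¬p) = {t2, t3, t4, t5, t7}, add states in Sat(a) with some successor in Z. Z1 = {t2, t3, t4, t5, t6, t7}; fixed.
Sat(E[a U ¬p]) = {t2, t3, t4, t5, t6, t7}
t2 ∈ Sat(E[a U ¬p]) = {t2, t3, t4, t5, t6, t7}, so the formula holds at t2.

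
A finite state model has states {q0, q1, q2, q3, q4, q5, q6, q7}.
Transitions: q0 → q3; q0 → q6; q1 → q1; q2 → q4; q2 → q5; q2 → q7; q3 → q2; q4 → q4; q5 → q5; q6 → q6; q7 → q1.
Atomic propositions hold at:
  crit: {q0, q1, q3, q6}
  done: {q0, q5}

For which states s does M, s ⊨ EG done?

EG done: greatest fixpoint, start Z0 = {q0, q5}, keep only states in Sat with some successor in Z. Z1 = {q5}; fixed.
Sat(EG done) = {q5}

{q5}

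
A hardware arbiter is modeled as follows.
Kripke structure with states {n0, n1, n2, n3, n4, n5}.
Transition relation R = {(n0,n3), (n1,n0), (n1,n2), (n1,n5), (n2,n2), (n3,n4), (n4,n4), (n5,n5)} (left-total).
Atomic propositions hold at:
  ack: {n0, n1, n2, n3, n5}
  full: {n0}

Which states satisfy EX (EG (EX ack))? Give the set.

Sat(EX ack) = {s : some successor in {n0, n1, n2, n3, n5}} = {n0, n1, n2, n5}
EG (EX ack): greatest fixpoint, start Z0 = {n0, n1, n2, n5}, keep only states in Sat with some successor in Z. Z1 = {n1, n2, n5}; fixed.
Sat(EG (EX ack)) = {n1, n2, n5}
Sat(EX (EG (EX ack))) = {s : some successor in {n1, n2, n5}} = {n1, n2, n5}

{n1, n2, n5}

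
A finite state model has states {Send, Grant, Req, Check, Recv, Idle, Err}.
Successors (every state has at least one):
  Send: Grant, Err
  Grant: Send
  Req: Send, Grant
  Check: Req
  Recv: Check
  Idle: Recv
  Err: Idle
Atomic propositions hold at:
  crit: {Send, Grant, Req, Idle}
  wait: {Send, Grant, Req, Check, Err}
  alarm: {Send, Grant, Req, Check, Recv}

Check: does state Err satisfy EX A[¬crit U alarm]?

Sat(¬crit) = {Check, Recv, Err}
A[¬crit U alarm]: least fixpoint, start Z0 = Sat(alarm) = {Send, Grant, Req, Check, Recv}, add states in Sat(¬crit) with every successor in Z. Already a fixed point.
Sat(A[¬crit U alarm]) = {Send, Grant, Req, Check, Recv}
Sat(EX A[¬crit U alarm]) = {s : some successor in {Send, Grant, Req, Check, Recv}} = {Send, Grant, Req, Check, Recv, Idle}
Err ∉ Sat(EX A[¬crit U alarm]) = {Send, Grant, Req, Check, Recv, Idle}, so the formula does not hold at Err.

No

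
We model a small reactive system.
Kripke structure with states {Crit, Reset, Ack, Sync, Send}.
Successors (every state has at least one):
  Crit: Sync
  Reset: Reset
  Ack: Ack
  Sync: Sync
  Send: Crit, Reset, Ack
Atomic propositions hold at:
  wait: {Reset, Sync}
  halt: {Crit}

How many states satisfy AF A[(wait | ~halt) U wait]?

Sat(~halt) = {Reset, Ack, Sync, Send}
Sat(wait | ~halt) = {Reset, Ack, Sync, Send}
A[(wait | ~halt) U wait]: least fixpoint, start Z0 = Sat(wait) = {Reset, Sync}, add states in Sat(wait | ~halt) with every successor in Z. Already a fixed point.
Sat(A[(wait | ~halt) U wait]) = {Reset, Sync}
AF A[(wait | ~halt) U wait]: least fixpoint, start Z0 = {Reset, Sync}, add states with every successor in Z. Z1 = {Crit, Reset, Sync}; fixed.
Sat(AF A[(wait | ~halt) U wait]) = {Crit, Reset, Sync}
|Sat(AF A[(wait | ~halt) U wait])| = |{Crit, Reset, Sync}| = 3.

3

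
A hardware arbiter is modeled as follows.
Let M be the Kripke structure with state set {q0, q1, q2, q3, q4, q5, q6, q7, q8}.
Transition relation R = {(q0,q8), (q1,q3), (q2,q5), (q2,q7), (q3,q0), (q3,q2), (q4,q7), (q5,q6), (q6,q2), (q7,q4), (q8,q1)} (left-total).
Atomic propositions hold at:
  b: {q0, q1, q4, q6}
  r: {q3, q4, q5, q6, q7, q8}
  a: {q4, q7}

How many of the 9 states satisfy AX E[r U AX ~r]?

Sat(~r) = {q0, q1, q2}
Sat(AX ~r) = {s : every successor in {q0, q1, q2}} = {q3, q6, q8}
E[r U AX ~r]: least fixpoint, start Z0 = Sat(AX ~r) = {q3, q6, q8}, add states in Sat(r) with some successor in Z. Z1 = {q3, q5, q6, q8}; fixed.
Sat(E[r U AX ~r]) = {q3, q5, q6, q8}
Sat(AX E[r U AX ~r]) = {s : every successor in {q3, q5, q6, q8}} = {q0, q1, q5}
|Sat(AX E[r U AX ~r])| = |{q0, q1, q5}| = 3.

3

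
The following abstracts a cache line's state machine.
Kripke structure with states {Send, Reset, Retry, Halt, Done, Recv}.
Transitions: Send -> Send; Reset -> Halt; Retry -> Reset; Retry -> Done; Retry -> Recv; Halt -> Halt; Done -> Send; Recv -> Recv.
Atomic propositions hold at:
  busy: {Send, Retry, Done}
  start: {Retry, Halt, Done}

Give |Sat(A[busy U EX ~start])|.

Sat(~start) = {Send, Reset, Recv}
Sat(EX ~start) = {s : some successor in {Send, Reset, Recv}} = {Send, Retry, Done, Recv}
A[busy U EX ~start]: least fixpoint, start Z0 = Sat(EX ~start) = {Send, Retry, Done, Recv}, add states in Sat(busy) with every successor in Z. Already a fixed point.
Sat(A[busy U EX ~start]) = {Send, Retry, Done, Recv}
|Sat(A[busy U EX ~start])| = |{Send, Retry, Done, Recv}| = 4.

4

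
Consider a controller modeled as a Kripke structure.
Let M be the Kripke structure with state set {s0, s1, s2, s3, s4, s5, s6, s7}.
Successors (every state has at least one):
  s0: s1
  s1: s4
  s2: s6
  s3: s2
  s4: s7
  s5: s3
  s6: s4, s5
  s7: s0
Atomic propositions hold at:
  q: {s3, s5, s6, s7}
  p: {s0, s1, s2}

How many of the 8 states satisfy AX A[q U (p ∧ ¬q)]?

5

Sat(¬q) = {s0, s1, s2, s4}
Sat(p ∧ ¬q) = {s0, s1, s2}
A[q U (p ∧ ¬q)]: least fixpoint, start Z0 = Sat((p ∧ ¬q)) = {s0, s1, s2}, add states in Sat(q) with every successor in Z. Z1 = {s0, s1, s2, s3, s7}; Z2 = {s0, s1, s2, s3, s5, s7}; fixed.
Sat(A[q U (p ∧ ¬q)]) = {s0, s1, s2, s3, s5, s7}
Sat(AX A[q U (p ∧ ¬q)]) = {s : every successor in {s0, s1, s2, s3, s5, s7}} = {s0, s3, s4, s5, s7}
|Sat(AX A[q U (p ∧ ¬q)])| = |{s0, s3, s4, s5, s7}| = 5.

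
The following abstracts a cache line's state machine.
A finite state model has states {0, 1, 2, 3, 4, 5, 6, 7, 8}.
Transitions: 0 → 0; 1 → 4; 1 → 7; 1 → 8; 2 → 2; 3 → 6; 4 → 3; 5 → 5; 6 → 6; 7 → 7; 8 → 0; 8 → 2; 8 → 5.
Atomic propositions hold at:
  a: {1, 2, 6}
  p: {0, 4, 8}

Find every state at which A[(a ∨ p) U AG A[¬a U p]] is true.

{0}

Sat(a ∨ p) = {0, 1, 2, 4, 6, 8}
Sat(¬a) = {0, 3, 4, 5, 7, 8}
A[¬a U p]: least fixpoint, start Z0 = Sat(p) = {0, 4, 8}, add states in Sat(¬a) with every successor in Z. Already a fixed point.
Sat(A[¬a U p]) = {0, 4, 8}
AG A[¬a U p]: greatest fixpoint, start Z0 = {0, 4, 8}, keep only states in Sat with every successor in Z. Z1 = {0}; fixed.
Sat(AG A[¬a U p]) = {0}
A[(a ∨ p) U AG A[¬a U p]]: least fixpoint, start Z0 = Sat(AG A[¬a U p]) = {0}, add states in Sat(a ∨ p) with every successor in Z. Already a fixed point.
Sat(A[(a ∨ p) U AG A[¬a U p]]) = {0}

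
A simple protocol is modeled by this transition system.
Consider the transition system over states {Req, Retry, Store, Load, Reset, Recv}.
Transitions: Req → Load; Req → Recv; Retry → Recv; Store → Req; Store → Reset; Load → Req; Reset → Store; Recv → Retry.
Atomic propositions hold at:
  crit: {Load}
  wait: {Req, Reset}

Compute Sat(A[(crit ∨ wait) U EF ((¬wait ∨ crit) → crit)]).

{Req, Store, Load, Reset}

Sat(crit ∨ wait) = {Req, Load, Reset}
Sat(¬wait) = {Retry, Store, Load, Recv}
Sat(¬wait ∨ crit) = {Retry, Store, Load, Recv}
Sat((¬wait ∨ crit) → crit) = {Req, Load, Reset}
EF ((¬wait ∨ crit) → crit): least fixpoint, start Z0 = {Req, Load, Reset}, add states with some successor in Z. Z1 = {Req, Store, Load, Reset}; fixed.
Sat(EF ((¬wait ∨ crit) → crit)) = {Req, Store, Load, Reset}
A[(crit ∨ wait) U EF ((¬wait ∨ crit) → crit)]: least fixpoint, start Z0 = Sat(EF ((¬wait ∨ crit) → crit)) = {Req, Store, Load, Reset}, add states in Sat(crit ∨ wait) with every successor in Z. Already a fixed point.
Sat(A[(crit ∨ wait) U EF ((¬wait ∨ crit) → crit)]) = {Req, Store, Load, Reset}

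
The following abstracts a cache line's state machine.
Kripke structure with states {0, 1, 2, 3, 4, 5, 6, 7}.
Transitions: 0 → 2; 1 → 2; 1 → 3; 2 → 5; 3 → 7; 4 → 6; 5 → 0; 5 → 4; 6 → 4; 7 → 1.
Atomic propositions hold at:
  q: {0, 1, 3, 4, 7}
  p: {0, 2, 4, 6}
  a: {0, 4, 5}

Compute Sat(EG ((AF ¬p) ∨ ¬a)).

Sat(¬p) = {1, 3, 5, 7}
AF ¬p: least fixpoint, start Z0 = {1, 3, 5, 7}, add states with every successor in Z. Z1 = {1, 2, 3, 5, 7}; Z2 = {0, 1, 2, 3, 5, 7}; fixed.
Sat(AF ¬p) = {0, 1, 2, 3, 5, 7}
Sat(¬a) = {1, 2, 3, 6, 7}
Sat((AF ¬p) ∨ ¬a) = {0, 1, 2, 3, 5, 6, 7}
EG ((AF ¬p) ∨ ¬a): greatest fixpoint, start Z0 = {0, 1, 2, 3, 5, 6, 7}, keep only states in Sat with some successor in Z. Z1 = {0, 1, 2, 3, 5, 7}; fixed.
Sat(EG ((AF ¬p) ∨ ¬a)) = {0, 1, 2, 3, 5, 7}

{0, 1, 2, 3, 5, 7}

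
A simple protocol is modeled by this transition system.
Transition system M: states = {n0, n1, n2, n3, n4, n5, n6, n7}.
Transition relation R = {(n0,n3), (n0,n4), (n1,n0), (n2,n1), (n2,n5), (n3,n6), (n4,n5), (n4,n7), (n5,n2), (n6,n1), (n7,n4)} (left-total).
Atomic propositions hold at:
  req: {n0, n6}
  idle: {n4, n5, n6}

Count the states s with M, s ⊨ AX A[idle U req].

2

A[idle U req]: least fixpoint, start Z0 = Sat(req) = {n0, n6}, add states in Sat(idle) with every successor in Z. Already a fixed point.
Sat(A[idle U req]) = {n0, n6}
Sat(AX A[idle U req]) = {s : every successor in {n0, n6}} = {n1, n3}
|Sat(AX A[idle U req])| = |{n1, n3}| = 2.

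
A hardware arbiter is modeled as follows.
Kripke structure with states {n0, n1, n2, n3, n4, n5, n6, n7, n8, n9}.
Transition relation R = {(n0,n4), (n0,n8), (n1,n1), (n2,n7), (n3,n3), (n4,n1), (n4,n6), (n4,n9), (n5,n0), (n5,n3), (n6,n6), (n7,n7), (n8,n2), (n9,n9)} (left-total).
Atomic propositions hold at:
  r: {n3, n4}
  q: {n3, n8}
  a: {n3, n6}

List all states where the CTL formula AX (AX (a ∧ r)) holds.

Sat(a ∧ r) = {n3}
Sat(AX (a ∧ r)) = {s : every successor in {n3}} = {n3}
Sat(AX (AX (a ∧ r))) = {s : every successor in {n3}} = {n3}

{n3}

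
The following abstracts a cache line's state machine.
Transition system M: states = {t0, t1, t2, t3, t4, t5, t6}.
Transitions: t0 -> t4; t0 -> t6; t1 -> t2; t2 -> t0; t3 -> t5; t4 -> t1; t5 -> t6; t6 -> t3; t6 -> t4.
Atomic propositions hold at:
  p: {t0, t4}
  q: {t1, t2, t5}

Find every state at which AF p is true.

AF p: least fixpoint, start Z0 = {t0, t4}, add states with every successor in Z. Z1 = {t0, t2, t4}; Z2 = {t0, t1, t2, t4}; fixed.
Sat(AF p) = {t0, t1, t2, t4}

{t0, t1, t2, t4}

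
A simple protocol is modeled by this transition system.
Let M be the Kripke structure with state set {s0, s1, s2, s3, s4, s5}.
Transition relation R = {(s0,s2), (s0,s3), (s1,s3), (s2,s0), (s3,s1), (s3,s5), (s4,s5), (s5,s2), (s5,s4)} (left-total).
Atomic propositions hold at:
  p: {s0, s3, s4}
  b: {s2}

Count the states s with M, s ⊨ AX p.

2

Sat(AX p) = {s : every successor in {s0, s3, s4}} = {s1, s2}
|Sat(AX p)| = |{s1, s2}| = 2.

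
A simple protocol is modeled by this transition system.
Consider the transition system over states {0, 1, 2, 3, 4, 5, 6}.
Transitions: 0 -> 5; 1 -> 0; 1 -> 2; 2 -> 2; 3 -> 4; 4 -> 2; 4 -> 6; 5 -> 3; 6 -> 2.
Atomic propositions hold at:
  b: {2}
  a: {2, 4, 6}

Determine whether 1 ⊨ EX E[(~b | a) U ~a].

Yes

Sat(~b) = {0, 1, 3, 4, 5, 6}
Sat(~b | a) = {0, 1, 2, 3, 4, 5, 6}
Sat(~a) = {0, 1, 3, 5}
E[(~b | a) U ~a]: least fixpoint, start Z0 = Sat(~a) = {0, 1, 3, 5}, add states in Sat(~b | a) with some successor in Z. Already a fixed point.
Sat(E[(~b | a) U ~a]) = {0, 1, 3, 5}
Sat(EX E[(~b | a) U ~a]) = {s : some successor in {0, 1, 3, 5}} = {0, 1, 5}
1 ∈ Sat(EX E[(~b | a) U ~a]) = {0, 1, 5}, so the formula holds at 1.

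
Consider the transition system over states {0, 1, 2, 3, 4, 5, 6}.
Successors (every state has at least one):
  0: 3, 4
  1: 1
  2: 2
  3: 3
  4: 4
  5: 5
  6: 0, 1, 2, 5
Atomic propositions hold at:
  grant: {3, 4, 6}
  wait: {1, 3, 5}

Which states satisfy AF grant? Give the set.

{0, 3, 4, 6}

AF grant: least fixpoint, start Z0 = {3, 4, 6}, add states with every successor in Z. Z1 = {0, 3, 4, 6}; fixed.
Sat(AF grant) = {0, 3, 4, 6}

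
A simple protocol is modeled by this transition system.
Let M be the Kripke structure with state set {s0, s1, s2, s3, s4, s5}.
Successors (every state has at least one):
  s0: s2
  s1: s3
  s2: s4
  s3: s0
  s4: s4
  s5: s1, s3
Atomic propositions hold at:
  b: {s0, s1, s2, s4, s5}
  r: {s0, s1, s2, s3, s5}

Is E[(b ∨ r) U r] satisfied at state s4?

No

Sat(b ∨ r) = {s0, s1, s2, s3, s4, s5}
E[(b ∨ r) U r]: least fixpoint, start Z0 = Sat(r) = {s0, s1, s2, s3, s5}, add states in Sat(b ∨ r) with some successor in Z. Already a fixed point.
Sat(E[(b ∨ r) U r]) = {s0, s1, s2, s3, s5}
s4 ∉ Sat(E[(b ∨ r) U r]) = {s0, s1, s2, s3, s5}, so the formula does not hold at s4.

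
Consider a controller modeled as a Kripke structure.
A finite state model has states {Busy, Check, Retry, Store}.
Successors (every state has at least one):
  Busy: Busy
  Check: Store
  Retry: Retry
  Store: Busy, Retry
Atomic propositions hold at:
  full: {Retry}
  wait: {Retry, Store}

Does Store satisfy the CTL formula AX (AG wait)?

AG wait: greatest fixpoint, start Z0 = {Retry, Store}, keep only states in Sat with every successor in Z. Z1 = {Retry}; fixed.
Sat(AG wait) = {Retry}
Sat(AX (AG wait)) = {s : every successor in {Retry}} = {Retry}
Store ∉ Sat(AX (AG wait)) = {Retry}, so the formula does not hold at Store.

No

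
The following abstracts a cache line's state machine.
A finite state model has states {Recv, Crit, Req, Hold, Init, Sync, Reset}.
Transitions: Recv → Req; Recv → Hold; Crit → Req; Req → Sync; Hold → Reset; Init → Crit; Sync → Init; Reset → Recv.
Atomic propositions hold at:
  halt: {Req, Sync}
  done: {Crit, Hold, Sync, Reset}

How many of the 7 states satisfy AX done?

Sat(AX done) = {s : every successor in {Crit, Hold, Sync, Reset}} = {Req, Hold, Init}
|Sat(AX done)| = |{Req, Hold, Init}| = 3.

3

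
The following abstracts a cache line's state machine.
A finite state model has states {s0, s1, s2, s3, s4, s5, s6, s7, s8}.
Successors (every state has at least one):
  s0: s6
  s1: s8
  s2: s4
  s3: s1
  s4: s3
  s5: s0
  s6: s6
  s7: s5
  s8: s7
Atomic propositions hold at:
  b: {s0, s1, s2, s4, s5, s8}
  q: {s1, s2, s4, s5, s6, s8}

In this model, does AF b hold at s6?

AF b: least fixpoint, start Z0 = {s0, s1, s2, s4, s5, s8}, add states with every successor in Z. Z1 = {s0, s1, s2, s3, s4, s5, s7, s8}; fixed.
Sat(AF b) = {s0, s1, s2, s3, s4, s5, s7, s8}
s6 ∉ Sat(AF b) = {s0, s1, s2, s3, s4, s5, s7, s8}, so the formula does not hold at s6.

No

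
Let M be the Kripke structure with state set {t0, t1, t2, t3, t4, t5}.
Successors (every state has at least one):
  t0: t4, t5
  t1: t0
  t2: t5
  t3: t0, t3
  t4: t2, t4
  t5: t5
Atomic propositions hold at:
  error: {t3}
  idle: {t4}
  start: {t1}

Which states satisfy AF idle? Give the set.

AF idle: least fixpoint, start Z0 = {t4}, add states with every successor in Z. Already a fixed point.
Sat(AF idle) = {t4}

{t4}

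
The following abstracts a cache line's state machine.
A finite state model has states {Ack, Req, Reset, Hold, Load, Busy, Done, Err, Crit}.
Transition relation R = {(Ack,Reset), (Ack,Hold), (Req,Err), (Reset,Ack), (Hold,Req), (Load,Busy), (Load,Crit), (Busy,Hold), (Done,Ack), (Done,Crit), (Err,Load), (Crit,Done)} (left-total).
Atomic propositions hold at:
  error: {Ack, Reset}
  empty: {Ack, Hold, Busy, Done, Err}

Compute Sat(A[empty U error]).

{Ack, Reset}

A[empty U error]: least fixpoint, start Z0 = Sat(error) = {Ack, Reset}, add states in Sat(empty) with every successor in Z. Already a fixed point.
Sat(A[empty U error]) = {Ack, Reset}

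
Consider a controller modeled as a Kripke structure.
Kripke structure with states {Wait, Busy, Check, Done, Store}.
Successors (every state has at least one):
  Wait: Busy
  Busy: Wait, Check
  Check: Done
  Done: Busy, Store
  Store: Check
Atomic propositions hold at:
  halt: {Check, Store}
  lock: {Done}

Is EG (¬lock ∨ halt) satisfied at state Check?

Sat(¬lock) = {Wait, Busy, Check, Store}
Sat(¬lock ∨ halt) = {Wait, Busy, Check, Store}
EG (¬lock ∨ halt): greatest fixpoint, start Z0 = {Wait, Busy, Check, Store}, keep only states in Sat with some successor in Z. Z1 = {Wait, Busy, Store}; Z2 = {Wait, Busy}; fixed.
Sat(EG (¬lock ∨ halt)) = {Wait, Busy}
Check ∉ Sat(EG (¬lock ∨ halt)) = {Wait, Busy}, so the formula does not hold at Check.

No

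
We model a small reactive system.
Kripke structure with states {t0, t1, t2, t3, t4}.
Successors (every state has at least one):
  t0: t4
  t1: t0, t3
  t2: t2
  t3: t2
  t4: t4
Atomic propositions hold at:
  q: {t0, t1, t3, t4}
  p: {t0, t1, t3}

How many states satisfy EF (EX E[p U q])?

E[p U q]: least fixpoint, start Z0 = Sat(q) = {t0, t1, t3, t4}, add states in Sat(p) with some successor in Z. Already a fixed point.
Sat(E[p U q]) = {t0, t1, t3, t4}
Sat(EX E[p U q]) = {s : some successor in {t0, t1, t3, t4}} = {t0, t1, t4}
EF (EX E[p U q]): least fixpoint, start Z0 = {t0, t1, t4}, add states with some successor in Z. Already a fixed point.
Sat(EF (EX E[p U q])) = {t0, t1, t4}
|Sat(EF (EX E[p U q]))| = |{t0, t1, t4}| = 3.

3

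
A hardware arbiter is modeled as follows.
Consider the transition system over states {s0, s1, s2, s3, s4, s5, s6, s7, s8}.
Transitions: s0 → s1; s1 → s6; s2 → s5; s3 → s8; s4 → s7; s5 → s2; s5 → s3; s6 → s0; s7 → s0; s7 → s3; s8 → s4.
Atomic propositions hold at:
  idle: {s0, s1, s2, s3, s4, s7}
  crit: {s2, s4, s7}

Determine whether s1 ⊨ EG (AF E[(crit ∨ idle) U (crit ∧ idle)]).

Sat(crit ∨ idle) = {s0, s1, s2, s3, s4, s7}
Sat(crit ∧ idle) = {s2, s4, s7}
E[(crit ∨ idle) U (crit ∧ idle)]: least fixpoint, start Z0 = Sat((crit ∧ idle)) = {s2, s4, s7}, add states in Sat(crit ∨ idle) with some successor in Z. Already a fixed point.
Sat(E[(crit ∨ idle) U (crit ∧ idle)]) = {s2, s4, s7}
AF E[(crit ∨ idle) U (crit ∧ idle)]: least fixpoint, start Z0 = {s2, s4, s7}, add states with every successor in Z. Z1 = {s2, s4, s7, s8}; Z2 = {s2, s3, s4, s7, s8}; Z3 = {s2, s3, s4, s5, s7, s8}; fixed.
Sat(AF E[(crit ∨ idle) U (crit ∧ idle)]) = {s2, s3, s4, s5, s7, s8}
EG (AF E[(crit ∨ idle) U (crit ∧ idle)]): greatest fixpoint, start Z0 = {s2, s3, s4, s5, s7, s8}, keep only states in Sat with some successor in Z. Already a fixed point.
Sat(EG (AF E[(crit ∨ idle) U (crit ∧ idle)])) = {s2, s3, s4, s5, s7, s8}
s1 ∉ Sat(EG (AF E[(crit ∨ idle) U (crit ∧ idle)])) = {s2, s3, s4, s5, s7, s8}, so the formula does not hold at s1.

No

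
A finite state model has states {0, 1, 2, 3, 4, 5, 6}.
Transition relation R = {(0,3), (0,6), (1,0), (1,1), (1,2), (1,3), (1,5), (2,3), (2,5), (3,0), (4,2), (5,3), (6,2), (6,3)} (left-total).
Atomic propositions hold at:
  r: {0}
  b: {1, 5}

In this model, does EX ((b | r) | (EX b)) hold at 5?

Sat(b | r) = {0, 1, 5}
Sat(EX b) = {s : some successor in {1, 5}} = {1, 2}
Sat((b | r) | (EX b)) = {0, 1, 2, 5}
Sat(EX ((b | r) | (EX b))) = {s : some successor in {0, 1, 2, 5}} = {1, 2, 3, 4, 6}
5 ∉ Sat(EX ((b | r) | (EX b))) = {1, 2, 3, 4, 6}, so the formula does not hold at 5.

No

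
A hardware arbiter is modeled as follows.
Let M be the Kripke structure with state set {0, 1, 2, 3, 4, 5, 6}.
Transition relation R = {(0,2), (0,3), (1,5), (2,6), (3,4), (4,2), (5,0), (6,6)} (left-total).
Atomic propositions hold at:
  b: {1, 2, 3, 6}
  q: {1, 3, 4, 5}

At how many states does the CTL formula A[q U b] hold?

5

A[q U b]: least fixpoint, start Z0 = Sat(b) = {1, 2, 3, 6}, add states in Sat(q) with every successor in Z. Z1 = {1, 2, 3, 4, 6}; fixed.
Sat(A[q U b]) = {1, 2, 3, 4, 6}
|Sat(A[q U b])| = |{1, 2, 3, 4, 6}| = 5.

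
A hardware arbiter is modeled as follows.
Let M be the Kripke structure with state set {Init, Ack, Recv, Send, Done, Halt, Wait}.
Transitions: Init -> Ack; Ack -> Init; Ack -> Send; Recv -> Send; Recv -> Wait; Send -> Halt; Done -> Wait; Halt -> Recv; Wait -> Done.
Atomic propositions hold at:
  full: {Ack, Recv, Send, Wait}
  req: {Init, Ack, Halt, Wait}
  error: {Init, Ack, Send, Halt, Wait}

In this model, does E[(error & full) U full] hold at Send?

Yes

Sat(error & full) = {Ack, Send, Wait}
E[(error & full) U full]: least fixpoint, start Z0 = Sat(full) = {Ack, Recv, Send, Wait}, add states in Sat(error & full) with some successor in Z. Already a fixed point.
Sat(E[(error & full) U full]) = {Ack, Recv, Send, Wait}
Send ∈ Sat(E[(error & full) U full]) = {Ack, Recv, Send, Wait}, so the formula holds at Send.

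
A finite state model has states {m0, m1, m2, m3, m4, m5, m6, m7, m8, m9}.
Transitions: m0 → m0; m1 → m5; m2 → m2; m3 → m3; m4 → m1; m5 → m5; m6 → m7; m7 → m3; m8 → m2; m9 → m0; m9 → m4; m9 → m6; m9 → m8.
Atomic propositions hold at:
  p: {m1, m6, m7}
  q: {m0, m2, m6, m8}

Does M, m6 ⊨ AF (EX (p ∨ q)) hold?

Sat(p ∨ q) = {m0, m1, m2, m6, m7, m8}
Sat(EX (p ∨ q)) = {s : some successor in {m0, m1, m2, m6, m7, m8}} = {m0, m2, m4, m6, m8, m9}
AF (EX (p ∨ q)): least fixpoint, start Z0 = {m0, m2, m4, m6, m8, m9}, add states with every successor in Z. Already a fixed point.
Sat(AF (EX (p ∨ q))) = {m0, m2, m4, m6, m8, m9}
m6 ∈ Sat(AF (EX (p ∨ q))) = {m0, m2, m4, m6, m8, m9}, so the formula holds at m6.

Yes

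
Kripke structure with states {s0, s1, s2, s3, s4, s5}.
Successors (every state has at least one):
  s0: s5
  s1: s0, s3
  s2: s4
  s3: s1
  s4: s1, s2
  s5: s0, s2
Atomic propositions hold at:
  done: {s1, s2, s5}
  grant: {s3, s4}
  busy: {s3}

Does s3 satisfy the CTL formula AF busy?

Yes

AF busy: least fixpoint, start Z0 = {s3}, add states with every successor in Z. Already a fixed point.
Sat(AF busy) = {s3}
s3 ∈ Sat(AF busy) = {s3}, so the formula holds at s3.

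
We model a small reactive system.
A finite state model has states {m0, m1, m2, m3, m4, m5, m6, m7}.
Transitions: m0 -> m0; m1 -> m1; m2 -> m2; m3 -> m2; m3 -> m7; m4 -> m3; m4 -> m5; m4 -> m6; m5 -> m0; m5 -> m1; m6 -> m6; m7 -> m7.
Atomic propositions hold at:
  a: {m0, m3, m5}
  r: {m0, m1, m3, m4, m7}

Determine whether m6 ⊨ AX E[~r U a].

Sat(~r) = {m2, m5, m6}
E[~r U a]: least fixpoint, start Z0 = Sat(a) = {m0, m3, m5}, add states in Sat(~r) with some successor in Z. Already a fixed point.
Sat(E[~r U a]) = {m0, m3, m5}
Sat(AX E[~r U a]) = {s : every successor in {m0, m3, m5}} = {m0}
m6 ∉ Sat(AX E[~r U a]) = {m0}, so the formula does not hold at m6.

No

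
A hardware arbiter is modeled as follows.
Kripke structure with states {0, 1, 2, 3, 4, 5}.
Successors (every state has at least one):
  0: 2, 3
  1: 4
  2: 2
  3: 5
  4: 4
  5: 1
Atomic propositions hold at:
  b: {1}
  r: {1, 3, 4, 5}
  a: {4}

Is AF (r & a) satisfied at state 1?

Sat(r & a) = {4}
AF (r & a): least fixpoint, start Z0 = {4}, add states with every successor in Z. Z1 = {1, 4}; Z2 = {1, 4, 5}; Z3 = {1, 3, 4, 5}; fixed.
Sat(AF (r & a)) = {1, 3, 4, 5}
1 ∈ Sat(AF (r & a)) = {1, 3, 4, 5}, so the formula holds at 1.

Yes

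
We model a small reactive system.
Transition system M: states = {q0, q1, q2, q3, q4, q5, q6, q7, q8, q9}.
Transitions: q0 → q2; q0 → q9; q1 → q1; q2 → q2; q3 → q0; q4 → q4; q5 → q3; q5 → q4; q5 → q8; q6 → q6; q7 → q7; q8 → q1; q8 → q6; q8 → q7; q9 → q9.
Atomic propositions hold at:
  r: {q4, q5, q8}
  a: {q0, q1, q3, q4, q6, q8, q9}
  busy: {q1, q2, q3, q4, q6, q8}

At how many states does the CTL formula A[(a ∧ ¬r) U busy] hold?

6

Sat(¬r) = {q0, q1, q2, q3, q6, q7, q9}
Sat(a ∧ ¬r) = {q0, q1, q3, q6, q9}
A[(a ∧ ¬r) U busy]: least fixpoint, start Z0 = Sat(busy) = {q1, q2, q3, q4, q6, q8}, add states in Sat(a ∧ ¬r) with every successor in Z. Already a fixed point.
Sat(A[(a ∧ ¬r) U busy]) = {q1, q2, q3, q4, q6, q8}
|Sat(A[(a ∧ ¬r) U busy])| = |{q1, q2, q3, q4, q6, q8}| = 6.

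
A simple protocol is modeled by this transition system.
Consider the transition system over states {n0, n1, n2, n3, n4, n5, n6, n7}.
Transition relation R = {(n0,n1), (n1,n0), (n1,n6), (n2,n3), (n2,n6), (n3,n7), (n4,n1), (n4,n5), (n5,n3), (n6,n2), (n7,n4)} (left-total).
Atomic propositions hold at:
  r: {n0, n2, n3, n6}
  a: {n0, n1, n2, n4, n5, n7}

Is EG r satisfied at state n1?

EG r: greatest fixpoint, start Z0 = {n0, n2, n3, n6}, keep only states in Sat with some successor in Z. Z1 = {n2, n6}; fixed.
Sat(EG r) = {n2, n6}
n1 ∉ Sat(EG r) = {n2, n6}, so the formula does not hold at n1.

No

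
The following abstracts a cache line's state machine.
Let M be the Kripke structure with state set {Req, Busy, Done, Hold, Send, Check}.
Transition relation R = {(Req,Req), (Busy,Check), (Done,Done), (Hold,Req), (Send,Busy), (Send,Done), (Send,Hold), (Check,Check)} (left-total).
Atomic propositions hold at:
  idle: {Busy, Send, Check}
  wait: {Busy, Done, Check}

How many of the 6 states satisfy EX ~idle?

4

Sat(~idle) = {Req, Done, Hold}
Sat(EX ~idle) = {s : some successor in {Req, Done, Hold}} = {Req, Done, Hold, Send}
|Sat(EX ~idle)| = |{Req, Done, Hold, Send}| = 4.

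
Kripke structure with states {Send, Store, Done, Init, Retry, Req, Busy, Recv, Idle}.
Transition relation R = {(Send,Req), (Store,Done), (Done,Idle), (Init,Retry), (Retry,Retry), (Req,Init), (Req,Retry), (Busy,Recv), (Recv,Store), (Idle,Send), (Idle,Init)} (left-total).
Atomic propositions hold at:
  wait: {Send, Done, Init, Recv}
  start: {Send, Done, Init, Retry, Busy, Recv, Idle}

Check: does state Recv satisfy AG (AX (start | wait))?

No

Sat(start | wait) = {Send, Done, Init, Retry, Busy, Recv, Idle}
Sat(AX (start | wait)) = {s : every successor in {Send, Done, Init, Retry, Busy, Recv, Idle}} = {Store, Done, Init, Retry, Req, Busy, Idle}
AG (AX (start | wait)): greatest fixpoint, start Z0 = {Store, Done, Init, Retry, Req, Busy, Idle}, keep only states in Sat with every successor in Z. Z1 = {Store, Done, Init, Retry, Req}; Z2 = {Store, Init, Retry, Req}; Z3 = {Init, Retry, Req}; fixed.
Sat(AG (AX (start | wait))) = {Init, Retry, Req}
Recv ∉ Sat(AG (AX (start | wait))) = {Init, Retry, Req}, so the formula does not hold at Recv.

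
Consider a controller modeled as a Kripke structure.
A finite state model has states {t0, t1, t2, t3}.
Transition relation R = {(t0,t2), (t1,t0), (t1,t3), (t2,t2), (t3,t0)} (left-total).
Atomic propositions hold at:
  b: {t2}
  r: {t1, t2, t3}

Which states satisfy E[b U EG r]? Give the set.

EG r: greatest fixpoint, start Z0 = {t1, t2, t3}, keep only states in Sat with some successor in Z. Z1 = {t1, t2}; Z2 = {t2}; fixed.
Sat(EG r) = {t2}
E[b U EG r]: least fixpoint, start Z0 = Sat(EG r) = {t2}, add states in Sat(b) with some successor in Z. Already a fixed point.
Sat(E[b U EG r]) = {t2}

{t2}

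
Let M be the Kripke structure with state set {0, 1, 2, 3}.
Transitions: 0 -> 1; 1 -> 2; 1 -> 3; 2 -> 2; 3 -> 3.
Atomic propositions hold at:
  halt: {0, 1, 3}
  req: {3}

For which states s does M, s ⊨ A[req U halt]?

A[req U halt]: least fixpoint, start Z0 = Sat(halt) = {0, 1, 3}, add states in Sat(req) with every successor in Z. Already a fixed point.
Sat(A[req U halt]) = {0, 1, 3}

{0, 1, 3}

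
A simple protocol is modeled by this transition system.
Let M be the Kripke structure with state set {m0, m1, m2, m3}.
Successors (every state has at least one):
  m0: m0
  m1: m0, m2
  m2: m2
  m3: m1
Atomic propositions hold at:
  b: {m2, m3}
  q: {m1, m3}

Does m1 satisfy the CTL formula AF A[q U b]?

A[q U b]: least fixpoint, start Z0 = Sat(b) = {m2, m3}, add states in Sat(q) with every successor in Z. Already a fixed point.
Sat(A[q U b]) = {m2, m3}
AF A[q U b]: least fixpoint, start Z0 = {m2, m3}, add states with every successor in Z. Already a fixed point.
Sat(AF A[q U b]) = {m2, m3}
m1 ∉ Sat(AF A[q U b]) = {m2, m3}, so the formula does not hold at m1.

No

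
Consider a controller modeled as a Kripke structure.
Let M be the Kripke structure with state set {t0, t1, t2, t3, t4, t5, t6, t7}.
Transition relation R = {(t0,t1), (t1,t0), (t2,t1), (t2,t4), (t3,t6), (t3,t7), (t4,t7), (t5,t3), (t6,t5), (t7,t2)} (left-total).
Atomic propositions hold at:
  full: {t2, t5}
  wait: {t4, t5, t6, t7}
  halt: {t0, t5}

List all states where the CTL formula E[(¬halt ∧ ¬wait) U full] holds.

{t2, t5}

Sat(¬halt) = {t1, t2, t3, t4, t6, t7}
Sat(¬wait) = {t0, t1, t2, t3}
Sat(¬halt ∧ ¬wait) = {t1, t2, t3}
E[(¬halt ∧ ¬wait) U full]: least fixpoint, start Z0 = Sat(full) = {t2, t5}, add states in Sat(¬halt ∧ ¬wait) with some successor in Z. Already a fixed point.
Sat(E[(¬halt ∧ ¬wait) U full]) = {t2, t5}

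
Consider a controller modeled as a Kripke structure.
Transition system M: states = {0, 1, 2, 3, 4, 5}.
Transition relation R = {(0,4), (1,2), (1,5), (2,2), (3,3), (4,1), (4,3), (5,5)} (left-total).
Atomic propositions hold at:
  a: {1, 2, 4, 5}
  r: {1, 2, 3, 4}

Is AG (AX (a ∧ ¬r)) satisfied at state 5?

Yes

Sat(¬r) = {0, 5}
Sat(a ∧ ¬r) = {5}
Sat(AX (a ∧ ¬r)) = {s : every successor in {5}} = {5}
AG (AX (a ∧ ¬r)): greatest fixpoint, start Z0 = {5}, keep only states in Sat with every successor in Z. Already a fixed point.
Sat(AG (AX (a ∧ ¬r))) = {5}
5 ∈ Sat(AG (AX (a ∧ ¬r))) = {5}, so the formula holds at 5.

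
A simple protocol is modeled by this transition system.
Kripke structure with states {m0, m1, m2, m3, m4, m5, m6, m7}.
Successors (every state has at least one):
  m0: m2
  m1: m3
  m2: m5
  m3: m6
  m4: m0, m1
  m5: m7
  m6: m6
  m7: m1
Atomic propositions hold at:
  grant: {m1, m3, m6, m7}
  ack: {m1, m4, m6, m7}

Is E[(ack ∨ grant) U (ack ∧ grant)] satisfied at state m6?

Yes

Sat(ack ∨ grant) = {m1, m3, m4, m6, m7}
Sat(ack ∧ grant) = {m1, m6, m7}
E[(ack ∨ grant) U (ack ∧ grant)]: least fixpoint, start Z0 = Sat((ack ∧ grant)) = {m1, m6, m7}, add states in Sat(ack ∨ grant) with some successor in Z. Z1 = {m1, m3, m4, m6, m7}; fixed.
Sat(E[(ack ∨ grant) U (ack ∧ grant)]) = {m1, m3, m4, m6, m7}
m6 ∈ Sat(E[(ack ∨ grant) U (ack ∧ grant)]) = {m1, m3, m4, m6, m7}, so the formula holds at m6.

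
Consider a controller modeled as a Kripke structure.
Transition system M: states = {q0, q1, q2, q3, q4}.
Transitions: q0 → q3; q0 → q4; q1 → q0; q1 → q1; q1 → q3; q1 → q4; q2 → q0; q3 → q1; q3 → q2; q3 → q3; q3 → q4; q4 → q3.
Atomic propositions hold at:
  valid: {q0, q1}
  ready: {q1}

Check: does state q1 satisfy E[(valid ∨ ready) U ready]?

Sat(valid ∨ ready) = {q0, q1}
E[(valid ∨ ready) U ready]: least fixpoint, start Z0 = Sat(ready) = {q1}, add states in Sat(valid ∨ ready) with some successor in Z. Already a fixed point.
Sat(E[(valid ∨ ready) U ready]) = {q1}
q1 ∈ Sat(E[(valid ∨ ready) U ready]) = {q1}, so the formula holds at q1.

Yes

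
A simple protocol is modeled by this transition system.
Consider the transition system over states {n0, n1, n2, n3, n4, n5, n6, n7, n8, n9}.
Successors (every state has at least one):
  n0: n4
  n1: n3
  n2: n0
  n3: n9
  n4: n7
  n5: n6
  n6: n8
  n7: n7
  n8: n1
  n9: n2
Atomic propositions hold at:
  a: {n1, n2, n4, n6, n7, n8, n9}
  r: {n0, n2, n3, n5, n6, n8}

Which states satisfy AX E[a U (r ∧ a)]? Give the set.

{n3, n5, n6, n9}

Sat(r ∧ a) = {n2, n6, n8}
E[a U (r ∧ a)]: least fixpoint, start Z0 = Sat((r ∧ a)) = {n2, n6, n8}, add states in Sat(a) with some successor in Z. Z1 = {n2, n6, n8, n9}; fixed.
Sat(E[a U (r ∧ a)]) = {n2, n6, n8, n9}
Sat(AX E[a U (r ∧ a)]) = {s : every successor in {n2, n6, n8, n9}} = {n3, n5, n6, n9}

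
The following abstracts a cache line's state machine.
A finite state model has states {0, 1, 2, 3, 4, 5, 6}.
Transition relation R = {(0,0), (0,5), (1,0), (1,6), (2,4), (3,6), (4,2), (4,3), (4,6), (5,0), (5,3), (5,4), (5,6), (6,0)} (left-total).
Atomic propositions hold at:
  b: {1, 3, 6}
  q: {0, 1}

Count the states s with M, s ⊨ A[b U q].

4

A[b U q]: least fixpoint, start Z0 = Sat(q) = {0, 1}, add states in Sat(b) with every successor in Z. Z1 = {0, 1, 6}; Z2 = {0, 1, 3, 6}; fixed.
Sat(A[b U q]) = {0, 1, 3, 6}
|Sat(A[b U q])| = |{0, 1, 3, 6}| = 4.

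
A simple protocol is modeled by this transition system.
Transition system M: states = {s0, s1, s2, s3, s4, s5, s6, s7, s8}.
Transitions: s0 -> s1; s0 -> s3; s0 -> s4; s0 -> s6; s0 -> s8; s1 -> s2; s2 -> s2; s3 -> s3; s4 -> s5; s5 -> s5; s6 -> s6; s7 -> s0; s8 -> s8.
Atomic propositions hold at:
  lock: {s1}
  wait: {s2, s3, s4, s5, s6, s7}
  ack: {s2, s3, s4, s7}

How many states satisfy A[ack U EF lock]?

3

EF lock: least fixpoint, start Z0 = {s1}, add states with some successor in Z. Z1 = {s0, s1}; Z2 = {s0, s1, s7}; fixed.
Sat(EF lock) = {s0, s1, s7}
A[ack U EF lock]: least fixpoint, start Z0 = Sat(EF lock) = {s0, s1, s7}, add states in Sat(ack) with every successor in Z. Already a fixed point.
Sat(A[ack U EF lock]) = {s0, s1, s7}
|Sat(A[ack U EF lock])| = |{s0, s1, s7}| = 3.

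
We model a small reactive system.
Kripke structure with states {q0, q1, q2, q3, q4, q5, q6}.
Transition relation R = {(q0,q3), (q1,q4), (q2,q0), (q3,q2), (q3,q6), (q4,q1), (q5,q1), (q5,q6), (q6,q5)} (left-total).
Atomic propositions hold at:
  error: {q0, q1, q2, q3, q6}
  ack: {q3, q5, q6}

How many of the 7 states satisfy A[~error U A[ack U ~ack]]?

Sat(~error) = {q4, q5}
Sat(~ack) = {q0, q1, q2, q4}
A[ack U ~ack]: least fixpoint, start Z0 = Sat(~ack) = {q0, q1, q2, q4}, add states in Sat(ack) with every successor in Z. Already a fixed point.
Sat(A[ack U ~ack]) = {q0, q1, q2, q4}
A[~error U A[ack U ~ack]]: least fixpoint, start Z0 = Sat(A[ack U ~ack]) = {q0, q1, q2, q4}, add states in Sat(~error) with every successor in Z. Already a fixed point.
Sat(A[~error U A[ack U ~ack]]) = {q0, q1, q2, q4}
|Sat(A[~error U A[ack U ~ack]])| = |{q0, q1, q2, q4}| = 4.

4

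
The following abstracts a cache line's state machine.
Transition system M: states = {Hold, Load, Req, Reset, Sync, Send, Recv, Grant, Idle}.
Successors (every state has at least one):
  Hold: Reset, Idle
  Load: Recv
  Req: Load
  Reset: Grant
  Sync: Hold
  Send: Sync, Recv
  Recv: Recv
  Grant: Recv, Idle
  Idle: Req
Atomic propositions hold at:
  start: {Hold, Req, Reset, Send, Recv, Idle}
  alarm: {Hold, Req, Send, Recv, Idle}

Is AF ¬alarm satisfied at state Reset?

Yes

Sat(¬alarm) = {Load, Reset, Sync, Grant}
AF ¬alarm: least fixpoint, start Z0 = {Load, Reset, Sync, Grant}, add states with every successor in Z. Z1 = {Load, Req, Reset, Sync, Grant}; Z2 = {Load, Req, Reset, Sync, Grant, Idle}; Z3 = {Hold, Load, Req, Reset, Sync, Grant, Idle}; fixed.
Sat(AF ¬alarm) = {Hold, Load, Req, Reset, Sync, Grant, Idle}
Reset ∈ Sat(AF ¬alarm) = {Hold, Load, Req, Reset, Sync, Grant, Idle}, so the formula holds at Reset.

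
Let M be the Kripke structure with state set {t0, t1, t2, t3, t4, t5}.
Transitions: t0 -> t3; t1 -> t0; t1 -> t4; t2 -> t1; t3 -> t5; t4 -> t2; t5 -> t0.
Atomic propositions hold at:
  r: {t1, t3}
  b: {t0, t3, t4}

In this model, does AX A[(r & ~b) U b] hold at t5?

Sat(~b) = {t1, t2, t5}
Sat(r & ~b) = {t1}
A[(r & ~b) U b]: least fixpoint, start Z0 = Sat(b) = {t0, t3, t4}, add states in Sat(r & ~b) with every successor in Z. Z1 = {t0, t1, t3, t4}; fixed.
Sat(A[(r & ~b) U b]) = {t0, t1, t3, t4}
Sat(AX A[(r & ~b) U b]) = {s : every successor in {t0, t1, t3, t4}} = {t0, t1, t2, t5}
t5 ∈ Sat(AX A[(r & ~b) U b]) = {t0, t1, t2, t5}, so the formula holds at t5.

Yes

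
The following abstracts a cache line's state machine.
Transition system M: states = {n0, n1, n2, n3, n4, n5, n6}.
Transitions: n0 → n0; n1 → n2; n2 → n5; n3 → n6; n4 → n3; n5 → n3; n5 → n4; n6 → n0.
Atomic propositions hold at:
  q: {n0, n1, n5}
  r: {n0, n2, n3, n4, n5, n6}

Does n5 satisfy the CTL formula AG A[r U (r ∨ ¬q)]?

Sat(¬q) = {n2, n3, n4, n6}
Sat(r ∨ ¬q) = {n0, n2, n3, n4, n5, n6}
A[r U (r ∨ ¬q)]: least fixpoint, start Z0 = Sat((r ∨ ¬q)) = {n0, n2, n3, n4, n5, n6}, add states in Sat(r) with every successor in Z. Already a fixed point.
Sat(A[r U (r ∨ ¬q)]) = {n0, n2, n3, n4, n5, n6}
AG A[r U (r ∨ ¬q)]: greatest fixpoint, start Z0 = {n0, n2, n3, n4, n5, n6}, keep only states in Sat with every successor in Z. Already a fixed point.
Sat(AG A[r U (r ∨ ¬q)]) = {n0, n2, n3, n4, n5, n6}
n5 ∈ Sat(AG A[r U (r ∨ ¬q)]) = {n0, n2, n3, n4, n5, n6}, so the formula holds at n5.

Yes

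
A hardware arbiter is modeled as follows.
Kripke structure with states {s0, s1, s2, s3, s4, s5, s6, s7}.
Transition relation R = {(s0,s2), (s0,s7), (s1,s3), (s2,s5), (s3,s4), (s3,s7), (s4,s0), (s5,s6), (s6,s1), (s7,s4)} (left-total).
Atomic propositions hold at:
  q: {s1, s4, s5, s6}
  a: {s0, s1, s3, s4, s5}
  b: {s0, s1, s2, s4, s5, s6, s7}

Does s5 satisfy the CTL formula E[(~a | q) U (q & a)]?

Yes

Sat(~a) = {s2, s6, s7}
Sat(~a | q) = {s1, s2, s4, s5, s6, s7}
Sat(q & a) = {s1, s4, s5}
E[(~a | q) U (q & a)]: least fixpoint, start Z0 = Sat((q & a)) = {s1, s4, s5}, add states in Sat(~a | q) with some successor in Z. Z1 = {s1, s2, s4, s5, s6, s7}; fixed.
Sat(E[(~a | q) U (q & a)]) = {s1, s2, s4, s5, s6, s7}
s5 ∈ Sat(E[(~a | q) U (q & a)]) = {s1, s2, s4, s5, s6, s7}, so the formula holds at s5.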